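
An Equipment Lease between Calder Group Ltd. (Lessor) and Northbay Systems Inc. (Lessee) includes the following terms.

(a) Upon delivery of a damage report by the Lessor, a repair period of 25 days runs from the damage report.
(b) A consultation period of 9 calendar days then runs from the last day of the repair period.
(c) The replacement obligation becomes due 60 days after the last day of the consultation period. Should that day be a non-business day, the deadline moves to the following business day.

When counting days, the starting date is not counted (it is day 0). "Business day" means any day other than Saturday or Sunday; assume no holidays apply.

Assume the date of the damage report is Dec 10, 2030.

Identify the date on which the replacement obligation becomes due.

Mar 14, 2031

Adding 25 calendar days to Dec 10, 2030 gives Jan 4, 2031, which is the last day of the repair period.
Adding 9 calendar days to Jan 4, 2031 gives Jan 13, 2031, which is the last day of the consultation period.
The date on which the replacement obligation becomes due: Jan 13, 2031 + 60 days = Mar 14, 2031. Mar 14, 2031 is a Friday, so no roll-forward applies.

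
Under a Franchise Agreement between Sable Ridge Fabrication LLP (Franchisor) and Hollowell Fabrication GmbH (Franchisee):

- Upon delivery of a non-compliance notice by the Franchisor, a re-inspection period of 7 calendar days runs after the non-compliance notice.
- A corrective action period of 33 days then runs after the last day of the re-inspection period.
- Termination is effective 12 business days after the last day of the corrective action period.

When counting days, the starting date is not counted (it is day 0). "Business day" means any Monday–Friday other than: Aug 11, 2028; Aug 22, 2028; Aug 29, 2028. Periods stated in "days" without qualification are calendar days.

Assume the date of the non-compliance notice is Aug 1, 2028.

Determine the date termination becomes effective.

Sep 26, 2028

Adding 7 calendar days to Aug 1, 2028 gives Aug 8, 2028, which is the last day of the re-inspection period.
Adding 33 calendar days to Aug 8, 2028 gives Sep 10, 2028, which is the last day of the corrective action period.
The date termination becomes effective: counting 12 business days from Sunday, Sep 10, 2028 (Sep 11, Sep 12, Sep 13, Sep 14, …, Sep 22, Sep 25, Sep 26, skipping weekends) reaches Tuesday, Sep 26, 2028.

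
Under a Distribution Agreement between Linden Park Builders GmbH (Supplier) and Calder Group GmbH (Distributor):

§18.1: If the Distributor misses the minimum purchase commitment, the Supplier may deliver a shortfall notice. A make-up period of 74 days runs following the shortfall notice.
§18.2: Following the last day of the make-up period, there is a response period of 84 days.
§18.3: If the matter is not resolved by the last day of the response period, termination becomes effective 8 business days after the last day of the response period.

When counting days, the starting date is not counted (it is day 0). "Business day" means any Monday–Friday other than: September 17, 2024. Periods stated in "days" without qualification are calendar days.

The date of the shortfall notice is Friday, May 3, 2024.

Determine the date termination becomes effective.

October 18, 2024

The last day of the make-up period: May 3, 2024 + 74 days = July 16, 2024.
The last day of the response period: 84 calendar days after July 16, 2024 is October 8, 2024.
The date termination becomes effective: 8 business days after Tuesday, October 8, 2024, skipping weekends — Oct 9, Oct 10, Oct 11, Oct 14, Oct 15, Oct 16, Oct 17, Oct 18 — lands on Friday, October 18, 2024.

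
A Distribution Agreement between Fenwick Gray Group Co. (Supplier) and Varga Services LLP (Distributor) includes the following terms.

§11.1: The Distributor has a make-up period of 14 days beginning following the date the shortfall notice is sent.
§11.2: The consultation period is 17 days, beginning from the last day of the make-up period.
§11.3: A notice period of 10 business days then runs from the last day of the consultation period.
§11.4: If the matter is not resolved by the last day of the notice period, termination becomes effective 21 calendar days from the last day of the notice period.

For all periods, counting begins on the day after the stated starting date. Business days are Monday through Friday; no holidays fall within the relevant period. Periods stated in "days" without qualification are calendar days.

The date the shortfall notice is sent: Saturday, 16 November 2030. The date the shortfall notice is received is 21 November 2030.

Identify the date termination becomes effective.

21 January 2031

Adding 14 calendar days to 16 November 2030 gives 30 November 2030, which is the last day of the make-up period.
The last day of the consultation period: 30 November 2030 + 17 days = 17 December 2030.
The last day of the notice period: 10 business days after Tuesday, 17 December 2030, skipping weekends — Dec 18, Dec 19, Dec 20, Dec 23, Dec 24, Dec 25, Dec 26, Dec 27, Dec 30, Dec 31 — lands on Tuesday, 31 December 2030.
The date termination becomes effective: 31 December 2030 + 21 days = 21 January 2031.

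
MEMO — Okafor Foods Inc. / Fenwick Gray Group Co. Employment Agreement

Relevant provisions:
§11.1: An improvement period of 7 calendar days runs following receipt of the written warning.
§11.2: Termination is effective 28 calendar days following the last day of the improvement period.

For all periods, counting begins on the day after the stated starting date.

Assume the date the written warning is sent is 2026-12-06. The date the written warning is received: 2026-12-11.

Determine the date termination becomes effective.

2027-01-15

Adding 7 calendar days to 2026-12-11 gives 2026-12-18, which is the last day of the improvement period.
The date termination becomes effective: 2026-12-18 + 28 days = 2027-01-15.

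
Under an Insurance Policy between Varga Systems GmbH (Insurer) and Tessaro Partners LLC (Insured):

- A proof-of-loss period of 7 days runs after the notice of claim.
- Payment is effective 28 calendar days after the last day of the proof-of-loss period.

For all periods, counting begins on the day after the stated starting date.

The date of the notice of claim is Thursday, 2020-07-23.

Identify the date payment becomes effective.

The last day of the proof-of-loss period: 7 calendar days after 2020-07-23 is 2020-07-30.
The date payment becomes effective: 28 calendar days after 2020-07-30 is 2020-08-27.

2020-08-27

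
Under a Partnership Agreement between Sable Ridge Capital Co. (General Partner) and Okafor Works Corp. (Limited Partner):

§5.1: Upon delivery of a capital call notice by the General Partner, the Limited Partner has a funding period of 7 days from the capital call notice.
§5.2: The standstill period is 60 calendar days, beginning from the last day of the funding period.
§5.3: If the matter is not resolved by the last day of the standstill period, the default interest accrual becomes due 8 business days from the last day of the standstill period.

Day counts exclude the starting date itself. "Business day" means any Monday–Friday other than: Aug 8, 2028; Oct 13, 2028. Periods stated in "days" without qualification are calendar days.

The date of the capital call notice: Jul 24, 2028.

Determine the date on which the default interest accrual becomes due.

The last day of the funding period: 7 calendar days after Jul 24, 2028 is Jul 31, 2028.
The last day of the standstill period: Jul 31, 2028 + 60 days = Sep 29, 2028.
From Friday, Sep 29, 2028, 8 business days (Oct 2, Oct 3, Oct 4, Oct 5, Oct 6, Oct 9, Oct 10, Oct 11, skipping weekends) brings us to Wednesday, Oct 11, 2028, which is the date on which the default interest accrual becomes due.

Oct 11, 2028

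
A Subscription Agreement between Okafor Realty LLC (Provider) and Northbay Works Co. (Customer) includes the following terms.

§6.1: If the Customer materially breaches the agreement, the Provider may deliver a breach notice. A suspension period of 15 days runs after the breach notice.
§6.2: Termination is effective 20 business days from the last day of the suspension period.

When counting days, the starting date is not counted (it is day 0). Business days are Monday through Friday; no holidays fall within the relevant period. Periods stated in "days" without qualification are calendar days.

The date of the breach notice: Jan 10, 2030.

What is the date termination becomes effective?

Feb 22, 2030

Adding 15 calendar days to Jan 10, 2030 gives Jan 25, 2030, which is the last day of the suspension period.
The date termination becomes effective: 20 business days after Friday, Jan 25, 2030, skipping weekends — Jan 28, Jan 29, Jan 30, Jan 31, …, Feb 20, Feb 21, Feb 22 — lands on Friday, Feb 22, 2030.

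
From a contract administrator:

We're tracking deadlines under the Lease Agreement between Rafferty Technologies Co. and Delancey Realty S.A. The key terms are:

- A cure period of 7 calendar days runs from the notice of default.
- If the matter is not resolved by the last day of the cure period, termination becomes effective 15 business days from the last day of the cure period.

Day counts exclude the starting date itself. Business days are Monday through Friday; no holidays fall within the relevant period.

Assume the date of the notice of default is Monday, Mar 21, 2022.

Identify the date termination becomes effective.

Apr 18, 2022

Adding 7 calendar days to Mar 21, 2022 gives Mar 28, 2022, which is the last day of the cure period.
The date termination becomes effective: counting 15 business days from Monday, Mar 28, 2022 (Mar 29, Mar 30, Mar 31, Apr 1, …, Apr 14, Apr 15, Apr 18, skipping weekends) reaches Monday, Apr 18, 2022.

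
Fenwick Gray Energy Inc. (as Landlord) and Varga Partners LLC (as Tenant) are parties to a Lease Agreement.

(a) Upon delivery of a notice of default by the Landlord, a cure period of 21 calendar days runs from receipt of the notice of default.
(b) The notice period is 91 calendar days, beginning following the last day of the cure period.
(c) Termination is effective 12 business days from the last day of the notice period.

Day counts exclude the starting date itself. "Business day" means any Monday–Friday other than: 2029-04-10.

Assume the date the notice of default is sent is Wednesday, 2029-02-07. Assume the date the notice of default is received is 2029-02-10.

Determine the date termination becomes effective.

Adding 21 calendar days to 2029-02-10 gives 2029-03-03, which is the last day of the cure period.
The last day of the notice period: 2029-03-03 + 91 days = 2029-06-02.
From Saturday, 2029-06-02, 12 business days (Jun 4, Jun 5, Jun 6, Jun 7, …, Jun 15, Jun 18, Jun 19, skipping weekends) brings us to Tuesday, 2029-06-19, which is the date termination becomes effective.

2029-06-19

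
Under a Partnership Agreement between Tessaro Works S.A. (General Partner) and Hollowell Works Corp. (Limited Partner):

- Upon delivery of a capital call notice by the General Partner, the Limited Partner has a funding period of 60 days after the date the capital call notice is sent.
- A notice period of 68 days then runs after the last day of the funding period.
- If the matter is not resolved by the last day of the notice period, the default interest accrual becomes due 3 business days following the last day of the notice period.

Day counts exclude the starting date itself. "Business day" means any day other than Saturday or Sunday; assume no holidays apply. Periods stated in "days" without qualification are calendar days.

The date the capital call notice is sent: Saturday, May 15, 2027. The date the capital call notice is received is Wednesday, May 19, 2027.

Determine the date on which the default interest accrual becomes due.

The last day of the funding period: 60 calendar days after May 15, 2027 is Jul 14, 2027.
The last day of the notice period: Jul 14, 2027 + 68 days = Sep 20, 2027.
The date on which the default interest accrual becomes due: counting 3 business days from Monday, Sep 20, 2027 (Sep 21, Sep 22, Sep 23, skipping weekends) reaches Thursday, Sep 23, 2027.

Sep 23, 2027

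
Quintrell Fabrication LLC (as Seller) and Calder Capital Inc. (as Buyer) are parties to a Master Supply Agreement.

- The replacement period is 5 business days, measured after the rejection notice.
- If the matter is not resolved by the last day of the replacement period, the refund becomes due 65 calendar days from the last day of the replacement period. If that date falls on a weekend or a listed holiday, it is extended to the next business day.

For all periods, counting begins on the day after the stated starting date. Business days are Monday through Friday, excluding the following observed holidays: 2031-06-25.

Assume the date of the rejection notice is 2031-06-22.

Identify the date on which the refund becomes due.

The last day of the replacement period: counting 5 business days from Sunday, 2031-06-22 (Jun 23, Jun 24, Jun 26, Jun 27, Jun 30, skipping weekends and the listed holiday on Jun 25) reaches Monday, 2031-06-30.
The date on which the refund becomes due: 65 calendar days after 2031-06-30 is 2031-09-03. 2031-09-03 is a Wednesday and is not a listed holiday, so no roll-forward applies.

2031-09-03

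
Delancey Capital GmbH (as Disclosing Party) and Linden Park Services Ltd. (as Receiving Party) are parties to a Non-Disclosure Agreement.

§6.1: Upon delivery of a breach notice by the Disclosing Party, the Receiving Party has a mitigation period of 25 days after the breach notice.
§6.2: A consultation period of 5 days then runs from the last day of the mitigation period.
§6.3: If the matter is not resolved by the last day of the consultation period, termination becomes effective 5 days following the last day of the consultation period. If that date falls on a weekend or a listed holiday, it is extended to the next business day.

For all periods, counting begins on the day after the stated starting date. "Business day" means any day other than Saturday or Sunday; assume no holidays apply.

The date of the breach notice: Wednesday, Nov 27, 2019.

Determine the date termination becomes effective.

Jan 1, 2020

Adding 25 calendar days to Nov 27, 2019 gives Dec 22, 2019, which is the last day of the mitigation period.
The last day of the consultation period: Dec 22, 2019 + 5 days = Dec 27, 2019.
The date termination becomes effective: Dec 27, 2019 + 5 days = Jan 1, 2020. Jan 1, 2020 is a Wednesday, so no roll-forward applies.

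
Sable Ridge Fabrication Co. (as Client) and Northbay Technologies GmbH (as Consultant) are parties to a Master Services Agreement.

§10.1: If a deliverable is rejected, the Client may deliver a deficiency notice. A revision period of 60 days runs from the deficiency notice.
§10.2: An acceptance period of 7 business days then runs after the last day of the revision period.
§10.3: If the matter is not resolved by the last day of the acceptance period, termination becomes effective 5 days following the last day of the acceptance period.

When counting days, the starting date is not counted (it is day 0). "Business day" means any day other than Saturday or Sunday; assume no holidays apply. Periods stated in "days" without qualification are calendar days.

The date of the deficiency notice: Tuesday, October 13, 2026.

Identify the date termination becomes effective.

December 27, 2026

Adding 60 calendar days to October 13, 2026 gives December 12, 2026, which is the last day of the revision period.
The last day of the acceptance period: 7 business days after Saturday, December 12, 2026, skipping weekends — Dec 14, Dec 15, Dec 16, Dec 17, Dec 18, Dec 21, Dec 22 — lands on Tuesday, December 22, 2026.
The date termination becomes effective: 5 calendar days after December 22, 2026 is December 27, 2026.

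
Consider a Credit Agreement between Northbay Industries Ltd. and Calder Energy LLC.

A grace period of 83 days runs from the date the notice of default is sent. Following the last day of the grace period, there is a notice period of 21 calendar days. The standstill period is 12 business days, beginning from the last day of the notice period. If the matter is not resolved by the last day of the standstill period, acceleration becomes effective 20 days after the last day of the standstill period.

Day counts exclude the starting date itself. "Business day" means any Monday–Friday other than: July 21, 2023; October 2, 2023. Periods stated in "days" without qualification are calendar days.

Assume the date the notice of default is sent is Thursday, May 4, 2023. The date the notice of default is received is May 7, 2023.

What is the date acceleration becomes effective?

Adding 83 calendar days to May 4, 2023 gives July 26, 2023, which is the last day of the grace period.
The last day of the notice period: July 26, 2023 + 21 days = August 16, 2023.
The last day of the standstill period: 12 business days after Wednesday, August 16, 2023, skipping weekends — Aug 17, Aug 18, Aug 21, Aug 22, …, Aug 30, Aug 31, Sep 1 — lands on Friday, September 1, 2023.
The date acceleration becomes effective: September 1, 2023 + 20 days = September 21, 2023.

September 21, 2023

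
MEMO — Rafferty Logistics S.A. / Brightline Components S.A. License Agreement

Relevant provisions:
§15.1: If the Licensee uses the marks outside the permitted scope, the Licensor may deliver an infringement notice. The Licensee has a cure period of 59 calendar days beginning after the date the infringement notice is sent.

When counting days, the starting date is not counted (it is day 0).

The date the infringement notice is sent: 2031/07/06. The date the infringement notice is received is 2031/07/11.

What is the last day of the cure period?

2031/09/03

The last day of the cure period: 2031/07/06 + 59 days = 2031/09/03.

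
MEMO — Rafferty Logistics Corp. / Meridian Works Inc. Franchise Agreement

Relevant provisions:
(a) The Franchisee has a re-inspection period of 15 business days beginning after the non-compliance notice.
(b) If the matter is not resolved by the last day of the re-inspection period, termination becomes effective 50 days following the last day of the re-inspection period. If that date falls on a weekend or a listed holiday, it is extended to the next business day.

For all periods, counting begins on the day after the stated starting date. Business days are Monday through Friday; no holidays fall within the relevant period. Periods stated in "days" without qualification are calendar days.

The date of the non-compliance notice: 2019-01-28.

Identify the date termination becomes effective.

The last day of the re-inspection period: counting 15 business days from Monday, 2019-01-28 (Jan 29, Jan 30, Jan 31, Feb 1, …, Feb 14, Feb 15, Feb 18, skipping weekends) reaches Monday, 2019-02-18.
The date termination becomes effective: 50 calendar days after 2019-02-18 is 2019-04-09. 2019-04-09 is a Tuesday, so no roll-forward applies.

2019-04-09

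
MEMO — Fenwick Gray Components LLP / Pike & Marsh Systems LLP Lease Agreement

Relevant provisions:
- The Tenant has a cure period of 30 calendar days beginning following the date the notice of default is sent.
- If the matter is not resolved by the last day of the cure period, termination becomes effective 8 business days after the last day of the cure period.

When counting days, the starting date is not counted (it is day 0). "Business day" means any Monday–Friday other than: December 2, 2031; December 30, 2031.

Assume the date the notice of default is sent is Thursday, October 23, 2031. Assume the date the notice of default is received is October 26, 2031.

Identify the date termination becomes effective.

December 4, 2031

Adding 30 calendar days to October 23, 2031 gives November 22, 2031, which is the last day of the cure period.
The date termination becomes effective: 8 business days after Saturday, November 22, 2031, skipping weekends and the listed holiday on Dec 2 — Nov 24, Nov 25, Nov 26, Nov 27, Nov 28, Dec 1, Dec 3, Dec 4 — lands on Thursday, December 4, 2031.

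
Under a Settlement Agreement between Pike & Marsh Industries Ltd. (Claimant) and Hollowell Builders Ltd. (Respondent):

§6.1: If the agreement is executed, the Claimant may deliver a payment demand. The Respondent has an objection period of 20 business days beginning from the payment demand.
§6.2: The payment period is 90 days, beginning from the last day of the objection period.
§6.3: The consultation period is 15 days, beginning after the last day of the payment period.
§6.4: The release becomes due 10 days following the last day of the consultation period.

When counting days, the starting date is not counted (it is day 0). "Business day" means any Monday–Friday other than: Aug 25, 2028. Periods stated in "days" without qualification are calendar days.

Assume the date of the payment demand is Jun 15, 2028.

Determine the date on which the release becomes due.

Nov 5, 2028

The last day of the objection period: counting 20 business days from Thursday, Jun 15, 2028 (Jun 16, Jun 19, Jun 20, Jun 21, …, Jul 11, Jul 12, Jul 13, skipping weekends) reaches Thursday, Jul 13, 2028.
The last day of the payment period: Jul 13, 2028 + 90 days = Oct 11, 2028.
The last day of the consultation period: 15 calendar days after Oct 11, 2028 is Oct 26, 2028.
The date on which the release becomes due: Oct 26, 2028 + 10 days = Nov 5, 2028.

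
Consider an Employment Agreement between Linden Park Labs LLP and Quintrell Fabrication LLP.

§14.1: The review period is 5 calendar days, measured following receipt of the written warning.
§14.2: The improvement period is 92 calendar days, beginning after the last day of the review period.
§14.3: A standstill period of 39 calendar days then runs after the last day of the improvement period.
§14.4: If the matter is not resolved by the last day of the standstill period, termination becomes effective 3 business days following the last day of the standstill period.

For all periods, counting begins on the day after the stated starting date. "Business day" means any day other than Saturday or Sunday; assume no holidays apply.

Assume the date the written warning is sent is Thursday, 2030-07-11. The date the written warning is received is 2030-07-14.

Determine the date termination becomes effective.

The last day of the review period: 5 calendar days after 2030-07-14 is 2030-07-19.
The last day of the improvement period: 92 calendar days after 2030-07-19 is 2030-10-19.
The last day of the standstill period: 39 calendar days after 2030-10-19 is 2030-11-27.
The date termination becomes effective: counting 3 business days from Wednesday, 2030-11-27 (Nov 28, Nov 29, Dec 2, skipping weekends) reaches Monday, 2030-12-02.

2030-12-02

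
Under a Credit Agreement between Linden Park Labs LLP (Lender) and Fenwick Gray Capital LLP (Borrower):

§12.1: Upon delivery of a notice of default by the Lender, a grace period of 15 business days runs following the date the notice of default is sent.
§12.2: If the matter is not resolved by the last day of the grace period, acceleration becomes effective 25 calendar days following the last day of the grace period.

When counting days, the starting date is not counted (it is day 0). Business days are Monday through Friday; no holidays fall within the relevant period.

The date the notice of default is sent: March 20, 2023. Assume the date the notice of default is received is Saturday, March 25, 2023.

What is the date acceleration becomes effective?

May 5, 2023

From Monday, March 20, 2023, 15 business days (Mar 21, Mar 22, Mar 23, Mar 24, …, Apr 6, Apr 7, Apr 10, skipping weekends) brings us to Monday, April 10, 2023, which is the last day of the grace period.
Adding 25 calendar days to April 10, 2023 gives May 5, 2023, which is the date acceleration becomes effective.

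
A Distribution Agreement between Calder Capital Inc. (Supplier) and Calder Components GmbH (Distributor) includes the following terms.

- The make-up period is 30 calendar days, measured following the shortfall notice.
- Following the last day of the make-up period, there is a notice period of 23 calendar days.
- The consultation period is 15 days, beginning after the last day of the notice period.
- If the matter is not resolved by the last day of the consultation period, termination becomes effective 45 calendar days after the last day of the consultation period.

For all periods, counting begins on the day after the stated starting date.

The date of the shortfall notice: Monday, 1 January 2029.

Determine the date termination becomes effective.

24 April 2029

The last day of the make-up period: 30 calendar days after 1 January 2029 is 31 January 2029.
Adding 23 calendar days to 31 January 2029 gives 23 February 2029, which is the last day of the notice period.
Adding 15 calendar days to 23 February 2029 gives 10 March 2029, which is the last day of the consultation period.
Adding 45 calendar days to 10 March 2029 gives 24 April 2029, which is the date termination becomes effective.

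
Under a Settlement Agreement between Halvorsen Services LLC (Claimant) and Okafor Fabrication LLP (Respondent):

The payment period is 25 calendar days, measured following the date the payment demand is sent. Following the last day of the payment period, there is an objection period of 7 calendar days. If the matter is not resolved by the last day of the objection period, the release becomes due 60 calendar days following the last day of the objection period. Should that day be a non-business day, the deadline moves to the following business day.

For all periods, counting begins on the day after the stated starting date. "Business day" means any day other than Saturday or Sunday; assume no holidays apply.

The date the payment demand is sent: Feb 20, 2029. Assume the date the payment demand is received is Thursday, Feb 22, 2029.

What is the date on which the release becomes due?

May 23, 2029

The last day of the payment period: 25 calendar days after Feb 20, 2029 is Mar 17, 2029.
Adding 7 calendar days to Mar 17, 2029 gives Mar 24, 2029, which is the last day of the objection period.
Adding 60 calendar days to Mar 24, 2029 gives May 23, 2029, which is the date on which the release becomes due. May 23, 2029 is a Wednesday, so no roll-forward applies.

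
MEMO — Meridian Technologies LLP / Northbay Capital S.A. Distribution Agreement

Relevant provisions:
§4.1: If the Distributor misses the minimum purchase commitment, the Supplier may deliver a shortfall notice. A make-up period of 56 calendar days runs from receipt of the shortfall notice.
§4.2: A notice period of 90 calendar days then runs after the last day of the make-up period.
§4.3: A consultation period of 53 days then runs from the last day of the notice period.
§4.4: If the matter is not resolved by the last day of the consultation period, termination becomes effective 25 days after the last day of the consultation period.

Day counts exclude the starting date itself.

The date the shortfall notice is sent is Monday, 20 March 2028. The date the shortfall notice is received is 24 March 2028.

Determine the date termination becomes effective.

Adding 56 calendar days to 24 March 2028 gives 19 May 2028, which is the last day of the make-up period.
The last day of the notice period: 90 calendar days after 19 May 2028 is 17 August 2028.
The last day of the consultation period: 17 August 2028 + 53 days = 9 October 2028.
Adding 25 calendar days to 9 October 2028 gives 3 November 2028, which is the date termination becomes effective.

3 November 2028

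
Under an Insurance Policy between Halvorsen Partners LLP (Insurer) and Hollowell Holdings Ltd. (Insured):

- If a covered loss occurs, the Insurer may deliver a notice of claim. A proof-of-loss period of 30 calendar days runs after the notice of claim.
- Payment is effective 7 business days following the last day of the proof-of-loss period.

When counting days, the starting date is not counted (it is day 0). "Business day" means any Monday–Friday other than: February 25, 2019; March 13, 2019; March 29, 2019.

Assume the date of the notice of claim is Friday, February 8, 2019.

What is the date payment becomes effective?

The last day of the proof-of-loss period: February 8, 2019 + 30 days = March 10, 2019.
From Sunday, March 10, 2019, 7 business days (Mar 11, Mar 12, Mar 14, Mar 15, Mar 18, Mar 19, Mar 20, skipping weekends and the listed holiday on Mar 13) brings us to Wednesday, March 20, 2019, which is the date payment becomes effective.

March 20, 2019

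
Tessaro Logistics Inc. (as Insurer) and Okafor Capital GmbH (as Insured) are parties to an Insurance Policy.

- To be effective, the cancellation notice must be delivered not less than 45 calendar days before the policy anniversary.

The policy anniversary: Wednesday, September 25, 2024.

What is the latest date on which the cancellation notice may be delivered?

September 25, 2024 minus 45 days is August 11, 2024.

August 11, 2024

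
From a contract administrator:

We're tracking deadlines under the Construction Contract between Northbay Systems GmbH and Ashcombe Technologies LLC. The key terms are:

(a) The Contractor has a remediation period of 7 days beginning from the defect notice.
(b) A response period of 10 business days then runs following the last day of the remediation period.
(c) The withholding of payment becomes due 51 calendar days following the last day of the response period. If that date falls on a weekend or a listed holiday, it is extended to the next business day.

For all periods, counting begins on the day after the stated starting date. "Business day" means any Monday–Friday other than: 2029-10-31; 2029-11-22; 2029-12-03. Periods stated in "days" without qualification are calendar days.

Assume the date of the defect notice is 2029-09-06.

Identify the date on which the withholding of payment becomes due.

Adding 7 calendar days to 2029-09-06 gives 2029-09-13, which is the last day of the remediation period.
From Thursday, 2029-09-13, 10 business days (Sep 14, Sep 17, Sep 18, Sep 19, Sep 20, Sep 21, Sep 24, Sep 25, Sep 26, Sep 27, skipping weekends) brings us to Thursday, 2029-09-27, which is the last day of the response period.
Adding 51 calendar days to 2029-09-27 gives 2029-11-17, which is the date on which the withholding of payment becomes due. That falls on a Saturday, so it rolls to the next business day, Monday, 2029-11-19.

2029-11-19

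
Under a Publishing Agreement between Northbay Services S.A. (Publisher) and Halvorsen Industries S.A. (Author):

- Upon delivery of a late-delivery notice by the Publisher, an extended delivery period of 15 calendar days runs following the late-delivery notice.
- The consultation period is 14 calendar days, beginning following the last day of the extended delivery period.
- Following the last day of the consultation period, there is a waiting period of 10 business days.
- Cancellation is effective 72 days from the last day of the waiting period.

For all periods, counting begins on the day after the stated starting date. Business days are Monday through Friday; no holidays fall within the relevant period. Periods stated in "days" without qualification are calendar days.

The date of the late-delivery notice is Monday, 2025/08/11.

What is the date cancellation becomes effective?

2025/12/04

Adding 15 calendar days to 2025/08/11 gives 2025/08/26, which is the last day of the extended delivery period.
Adding 14 calendar days to 2025/08/26 gives 2025/09/09, which is the last day of the consultation period.
From Tuesday, 2025/09/09, 10 business days (Sep 10, Sep 11, Sep 12, Sep 15, Sep 16, Sep 17, Sep 18, Sep 19, Sep 22, Sep 23, skipping weekends) brings us to Tuesday, 2025/09/23, which is the last day of the waiting period.
Adding 72 calendar days to 2025/09/23 gives 2025/12/04, which is the date cancellation becomes effective.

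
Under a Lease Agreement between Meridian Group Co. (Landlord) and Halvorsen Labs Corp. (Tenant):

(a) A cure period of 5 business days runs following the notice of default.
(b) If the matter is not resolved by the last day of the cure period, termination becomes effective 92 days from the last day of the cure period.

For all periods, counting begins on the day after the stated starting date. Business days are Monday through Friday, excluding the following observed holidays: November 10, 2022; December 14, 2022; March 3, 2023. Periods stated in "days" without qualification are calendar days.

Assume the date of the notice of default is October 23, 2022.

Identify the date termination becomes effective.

The last day of the cure period: 5 business days after Sunday, October 23, 2022, skipping weekends — Oct 24, Oct 25, Oct 26, Oct 27, Oct 28 — lands on Friday, October 28, 2022.
The date termination becomes effective: 92 calendar days after October 28, 2022 is January 28, 2023.

January 28, 2023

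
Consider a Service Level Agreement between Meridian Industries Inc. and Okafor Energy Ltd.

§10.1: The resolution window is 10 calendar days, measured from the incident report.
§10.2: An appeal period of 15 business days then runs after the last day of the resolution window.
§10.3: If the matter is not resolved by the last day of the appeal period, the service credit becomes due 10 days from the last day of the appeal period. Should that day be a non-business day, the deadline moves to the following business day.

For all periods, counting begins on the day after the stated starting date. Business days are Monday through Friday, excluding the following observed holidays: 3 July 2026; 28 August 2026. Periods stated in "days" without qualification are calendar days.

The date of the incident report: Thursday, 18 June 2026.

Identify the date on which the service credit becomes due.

The last day of the resolution window: 18 June 2026 + 10 days = 28 June 2026.
From Sunday, 28 June 2026, 15 business days (Jun 29, Jun 30, Jul 1, Jul 2, …, Jul 16, Jul 17, Jul 20, skipping weekends and the listed holiday on Jul 3) brings us to Monday, 20 July 2026, which is the last day of the appeal period.
The date on which the service credit becomes due: 20 July 2026 + 10 days = 30 July 2026. 30 July 2026 is a Thursday and is not a listed holiday, so no roll-forward applies.

30 July 2026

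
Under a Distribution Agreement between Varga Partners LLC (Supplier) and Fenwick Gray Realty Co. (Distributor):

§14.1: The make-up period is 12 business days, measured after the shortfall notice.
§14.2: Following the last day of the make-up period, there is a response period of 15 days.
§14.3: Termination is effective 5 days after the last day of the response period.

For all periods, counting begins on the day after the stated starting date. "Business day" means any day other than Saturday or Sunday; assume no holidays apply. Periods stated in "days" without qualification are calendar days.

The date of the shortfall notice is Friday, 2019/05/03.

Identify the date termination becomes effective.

The last day of the make-up period: counting 12 business days from Friday, 2019/05/03 (May 6, May 7, May 8, May 9, …, May 17, May 20, May 21, skipping weekends) reaches Tuesday, 2019/05/21.
Adding 15 calendar days to 2019/05/21 gives 2019/06/05, which is the last day of the response period.
The date termination becomes effective: 5 calendar days after 2019/06/05 is 2019/06/10.

2019/06/10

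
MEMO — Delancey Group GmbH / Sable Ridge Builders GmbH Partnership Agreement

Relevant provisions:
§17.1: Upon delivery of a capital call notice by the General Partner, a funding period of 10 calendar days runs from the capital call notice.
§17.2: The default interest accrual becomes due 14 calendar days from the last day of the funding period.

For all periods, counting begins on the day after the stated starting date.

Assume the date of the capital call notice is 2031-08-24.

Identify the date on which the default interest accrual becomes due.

The last day of the funding period: 2031-08-24 + 10 days = 2031-09-03.
Adding 14 calendar days to 2031-09-03 gives 2031-09-17, which is the date on which the default interest accrual becomes due.

2031-09-17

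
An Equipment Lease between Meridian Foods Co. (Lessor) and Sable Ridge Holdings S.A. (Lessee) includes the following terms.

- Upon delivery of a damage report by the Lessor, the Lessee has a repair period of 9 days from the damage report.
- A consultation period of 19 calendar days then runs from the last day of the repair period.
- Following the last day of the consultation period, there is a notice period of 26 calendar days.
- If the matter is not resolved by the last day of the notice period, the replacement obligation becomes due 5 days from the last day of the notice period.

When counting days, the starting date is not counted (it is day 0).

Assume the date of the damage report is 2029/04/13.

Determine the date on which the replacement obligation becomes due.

2029/06/11

The last day of the repair period: 9 calendar days after 2029/04/13 is 2029/04/22.
Adding 19 calendar days to 2029/04/22 gives 2029/05/11, which is the last day of the consultation period.
Adding 26 calendar days to 2029/05/11 gives 2029/06/06, which is the last day of the notice period.
The date on which the replacement obligation becomes due: 5 calendar days after 2029/06/06 is 2029/06/11.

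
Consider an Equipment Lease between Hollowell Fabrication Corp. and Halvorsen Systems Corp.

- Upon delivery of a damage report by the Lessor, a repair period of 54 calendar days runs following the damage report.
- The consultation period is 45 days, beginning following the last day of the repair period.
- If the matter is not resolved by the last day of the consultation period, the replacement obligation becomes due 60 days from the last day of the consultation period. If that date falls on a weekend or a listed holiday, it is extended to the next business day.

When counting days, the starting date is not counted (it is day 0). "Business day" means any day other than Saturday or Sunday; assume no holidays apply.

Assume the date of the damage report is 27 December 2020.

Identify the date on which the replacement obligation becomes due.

4 June 2021

The last day of the repair period: 54 calendar days after 27 December 2020 is 19 February 2021.
Adding 45 calendar days to 19 February 2021 gives 5 April 2021, which is the last day of the consultation period.
The date on which the replacement obligation becomes due: 60 calendar days after 5 April 2021 is 4 June 2021. 4 June 2021 is a Friday, so no roll-forward applies.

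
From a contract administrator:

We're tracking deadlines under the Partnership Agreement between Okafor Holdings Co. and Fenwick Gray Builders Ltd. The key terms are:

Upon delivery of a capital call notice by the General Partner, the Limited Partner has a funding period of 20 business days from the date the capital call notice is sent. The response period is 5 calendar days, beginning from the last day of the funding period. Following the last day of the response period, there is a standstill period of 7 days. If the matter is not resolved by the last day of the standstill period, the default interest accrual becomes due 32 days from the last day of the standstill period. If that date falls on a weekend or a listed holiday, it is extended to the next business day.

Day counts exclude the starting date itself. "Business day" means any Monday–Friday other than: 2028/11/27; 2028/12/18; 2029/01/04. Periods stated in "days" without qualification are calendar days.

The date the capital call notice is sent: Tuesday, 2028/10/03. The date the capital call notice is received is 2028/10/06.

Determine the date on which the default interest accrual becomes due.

The last day of the funding period: 20 business days after Tuesday, 2028/10/03, skipping weekends — Oct 4, Oct 5, Oct 6, Oct 9, …, Oct 27, Oct 30, Oct 31 — lands on Tuesday, 2028/10/31.
Adding 5 calendar days to 2028/10/31 gives 2028/11/05, which is the last day of the response period.
The last day of the standstill period: 7 calendar days after 2028/11/05 is 2028/11/12.
Adding 32 calendar days to 2028/11/12 gives 2028/12/14, which is the date on which the default interest accrual becomes due. 2028/12/14 is a Thursday and is not a listed holiday, so no roll-forward applies.

2028/12/14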